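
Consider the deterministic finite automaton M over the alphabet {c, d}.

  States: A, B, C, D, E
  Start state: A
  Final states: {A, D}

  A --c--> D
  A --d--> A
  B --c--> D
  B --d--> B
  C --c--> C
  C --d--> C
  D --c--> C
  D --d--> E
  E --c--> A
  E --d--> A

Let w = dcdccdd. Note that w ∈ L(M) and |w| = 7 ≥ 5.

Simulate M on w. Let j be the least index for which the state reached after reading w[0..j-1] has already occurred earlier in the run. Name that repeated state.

A

State sequence: A -d-> A -c-> D -d-> E -c-> A -c-> D -d-> E -d-> A
First repeat at step 1: A was already visited.

The earliest repeat is at step j = 1: M is in A, which it already visited at step i = 0.
Since M has 5 states, any run of length ≥ 5 visits 5+1 states, so by pigeonhole some state repeats within the first 5 steps — that repeat gives the pumpable loop.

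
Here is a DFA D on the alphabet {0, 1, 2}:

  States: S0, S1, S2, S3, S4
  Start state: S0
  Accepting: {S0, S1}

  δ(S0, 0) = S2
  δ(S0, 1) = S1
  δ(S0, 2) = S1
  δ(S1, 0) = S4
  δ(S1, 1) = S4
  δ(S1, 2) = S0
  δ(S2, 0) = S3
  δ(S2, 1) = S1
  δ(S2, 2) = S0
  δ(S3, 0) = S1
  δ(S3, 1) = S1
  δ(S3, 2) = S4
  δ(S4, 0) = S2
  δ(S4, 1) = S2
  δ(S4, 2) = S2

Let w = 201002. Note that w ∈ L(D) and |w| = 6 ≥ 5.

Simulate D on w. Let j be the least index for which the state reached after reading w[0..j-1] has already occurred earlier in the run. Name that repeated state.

State sequence: S0 -2-> S1 -0-> S4 -1-> S2 -0-> S3 -0-> S1 -2-> S0
First repeat at step 5: S1 was already visited.

The earliest repeat is at step j = 5: D is in S1, which it already visited at step i = 1.
The DFA has 5 states, so the proof of the pumping lemma guarantees a repeated state among the first 5+1 visited; the segment between the two visits is the pumpable y.

S1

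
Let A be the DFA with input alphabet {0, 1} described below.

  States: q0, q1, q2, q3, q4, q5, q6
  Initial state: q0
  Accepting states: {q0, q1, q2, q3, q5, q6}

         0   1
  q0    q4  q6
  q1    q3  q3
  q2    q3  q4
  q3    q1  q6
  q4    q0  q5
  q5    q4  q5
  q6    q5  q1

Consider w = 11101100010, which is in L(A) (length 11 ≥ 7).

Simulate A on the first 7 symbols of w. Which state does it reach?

q5

Run of A on the first 7 characters of w = 1 1 1 0 1 1 0:
  step 0: q0  (start)
  step 1: q6  (read 1: q0→q6)
  step 2: q1  (read 1: q6→q1)
  step 3: q3  (read 1: q1→q3)
  step 4: q1  (read 0: q3→q1)
  step 5: q3  (read 1: q1→q3)
  step 6: q6  (read 1: q3→q6)
  step 7: q5  (read 0: q6→q5)

After reading 7 characters, A is in state q5.
(This kind of state-tracing is the core of the pumping-lemma construction: with 7 states, pigeonhole forces a repeat within the first 7 steps.)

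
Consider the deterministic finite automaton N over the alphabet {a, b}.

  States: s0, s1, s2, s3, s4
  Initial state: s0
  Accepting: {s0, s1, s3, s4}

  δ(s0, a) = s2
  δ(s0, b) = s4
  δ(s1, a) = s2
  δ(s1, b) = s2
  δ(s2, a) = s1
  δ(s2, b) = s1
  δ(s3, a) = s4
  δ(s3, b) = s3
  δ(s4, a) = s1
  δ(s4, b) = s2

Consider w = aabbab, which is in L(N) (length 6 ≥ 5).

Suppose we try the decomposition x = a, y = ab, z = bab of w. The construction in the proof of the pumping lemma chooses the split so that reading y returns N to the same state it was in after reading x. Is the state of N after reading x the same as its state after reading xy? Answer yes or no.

yes

State sequence: s0 -a-> s2 -a-> s1 -b-> s2

After x (step 1): s2. After xy (step 3): s2.
They match, so y = ab drives N around a cycle from s2 back to itself; pumping y any number of times keeps N in s2 before reading z, and xyⁱz ∈ L(N) for every i ≥ 0.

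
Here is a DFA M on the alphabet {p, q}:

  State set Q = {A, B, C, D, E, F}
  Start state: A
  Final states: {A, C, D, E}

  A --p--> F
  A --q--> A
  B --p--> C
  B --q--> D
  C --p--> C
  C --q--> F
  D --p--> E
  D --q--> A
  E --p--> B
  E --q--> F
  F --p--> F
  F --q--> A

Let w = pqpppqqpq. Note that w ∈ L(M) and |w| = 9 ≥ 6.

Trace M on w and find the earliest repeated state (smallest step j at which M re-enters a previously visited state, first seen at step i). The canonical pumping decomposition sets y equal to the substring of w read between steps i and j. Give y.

pq

State sequence: A -p-> F -q-> A -p-> F -p-> F -p-> F -q-> A -q-> A -p-> F -q-> A
First repeat at step 2: A was already visited.

So i = 0, j = 2, giving x = w[0:0] = ε, y = w[0:2] = pq, z = w[2:9] = pppqqpq.
Check: |xy| = 2 ≤ 6 and |y| = 2 ≥ 1. Reading y takes M from A back to A, so every xyⁱz is accepted.
The DFA has 6 states, so the proof of the pumping lemma guarantees a repeated state among the first 6+1 visited; the segment between the two visits is the pumpable y.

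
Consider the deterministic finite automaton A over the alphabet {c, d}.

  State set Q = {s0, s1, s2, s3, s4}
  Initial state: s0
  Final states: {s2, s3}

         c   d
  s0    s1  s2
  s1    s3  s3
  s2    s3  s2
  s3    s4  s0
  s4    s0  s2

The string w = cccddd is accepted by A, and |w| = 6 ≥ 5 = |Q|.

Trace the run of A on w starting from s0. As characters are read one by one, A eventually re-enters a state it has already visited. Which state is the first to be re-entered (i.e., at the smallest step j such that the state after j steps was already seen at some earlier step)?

Run of A on w = c c c d d d:
  step 0: s0  (start)
  step 1: s1  (read c: s0→s1)
  step 2: s3  (read c: s1→s3)
  step 3: s4  (read c: s3→s4)
  step 4: s2  (read d: s4→s2)
  step 5: s2  (read d: s2→s2)   ← first repeat (s2 seen earlier)
  step 6: s2  (read d: s2→s2)

The earliest repeat is at step j = 5: A is in s2, which it already visited at step i = 4.

s2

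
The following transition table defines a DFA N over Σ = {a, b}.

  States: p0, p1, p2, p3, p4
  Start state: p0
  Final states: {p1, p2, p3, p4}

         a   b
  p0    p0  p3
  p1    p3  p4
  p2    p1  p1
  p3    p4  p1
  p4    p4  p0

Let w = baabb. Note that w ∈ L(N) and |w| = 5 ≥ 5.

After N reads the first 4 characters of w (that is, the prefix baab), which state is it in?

p0

State sequence: p0 -b-> p3 -a-> p4 -a-> p4 -b-> p0

After reading 4 characters, N is in state p0.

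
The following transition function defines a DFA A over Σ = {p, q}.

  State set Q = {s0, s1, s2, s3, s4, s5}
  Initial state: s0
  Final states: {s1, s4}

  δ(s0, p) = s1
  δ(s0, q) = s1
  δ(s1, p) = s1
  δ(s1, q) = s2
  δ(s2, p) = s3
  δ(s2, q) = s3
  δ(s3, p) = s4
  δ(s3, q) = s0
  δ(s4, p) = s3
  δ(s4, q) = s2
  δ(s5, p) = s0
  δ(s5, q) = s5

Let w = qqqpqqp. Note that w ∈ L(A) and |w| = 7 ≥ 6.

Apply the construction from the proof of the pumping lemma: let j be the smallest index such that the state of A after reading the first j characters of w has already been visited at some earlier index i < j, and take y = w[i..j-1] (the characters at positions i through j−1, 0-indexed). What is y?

State sequence: s0 -q-> s1 -q-> s2 -q-> s3 -p-> s4 -q-> s2 -q-> s3 -p-> s4
First repeat at step 5: s2 was already visited.

So i = 2, j = 5, giving x = w[0:2] = qq, y = w[2:5] = qpq, z = w[5:7] = qp.
Check: |xy| = 5 ≤ 6 and |y| = 3 ≥ 1. Reading y takes A from s2 back to s2, so every xyⁱz is accepted.
Pumping length from the standard proof: p = 6 (the number of states). The repeated state found above gives |xy| = j ≤ 6 and |y| = j − i ≥ 1.

qpq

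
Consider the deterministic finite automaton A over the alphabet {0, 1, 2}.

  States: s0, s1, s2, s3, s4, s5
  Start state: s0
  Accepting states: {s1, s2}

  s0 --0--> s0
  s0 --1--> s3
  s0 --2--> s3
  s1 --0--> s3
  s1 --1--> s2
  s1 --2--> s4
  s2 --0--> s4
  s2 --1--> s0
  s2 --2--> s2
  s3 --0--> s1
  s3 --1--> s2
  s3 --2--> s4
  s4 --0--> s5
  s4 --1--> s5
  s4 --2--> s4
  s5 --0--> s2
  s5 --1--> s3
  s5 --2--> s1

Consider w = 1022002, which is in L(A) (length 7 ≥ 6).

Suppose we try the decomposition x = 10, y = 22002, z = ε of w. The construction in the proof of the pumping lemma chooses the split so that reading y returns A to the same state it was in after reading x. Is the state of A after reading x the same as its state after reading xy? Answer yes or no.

State sequence: s0 -1-> s3 -0-> s1 -2-> s4 -2-> s4 -0-> s5 -0-> s2 -2-> s2

After x (step 2): s1. After xy (step 7): s2.
They differ (s1 ≠ s2), so y is not a cycle from the state after x; this split is not the one the pumping-lemma construction produces, and pumping y need not keep the string in L(A).

no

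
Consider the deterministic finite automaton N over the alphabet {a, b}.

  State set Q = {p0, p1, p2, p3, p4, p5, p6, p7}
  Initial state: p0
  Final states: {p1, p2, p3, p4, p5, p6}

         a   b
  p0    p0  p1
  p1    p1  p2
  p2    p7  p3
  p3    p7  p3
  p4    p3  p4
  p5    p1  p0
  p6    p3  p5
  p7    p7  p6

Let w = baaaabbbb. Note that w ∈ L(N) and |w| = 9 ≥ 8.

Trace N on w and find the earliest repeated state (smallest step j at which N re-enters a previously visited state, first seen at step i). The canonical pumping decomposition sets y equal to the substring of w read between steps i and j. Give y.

Run of N on w = b a a a a b b b b:
  step 0: p0  (start)
  step 1: p1  (read b: p0→p1)
  step 2: p1  (read a: p1→p1)   ← first repeat (p1 seen earlier)
  step 3: p1  (read a: p1→p1)
  step 4: p1  (read a: p1→p1)
  step 5: p1  (read a: p1→p1)
  step 6: p2  (read b: p1→p2)
  step 7: p3  (read b: p2→p3)
  step 8: p3  (read b: p3→p3)
  step 9: p3  (read b: p3→p3)

So i = 1, j = 2, giving x = w[0:1] = b, y = w[1:2] = a, z = w[2:9] = aaabbbb.
Check: |xy| = 2 ≤ 8 and |y| = 1 ≥ 1. Reading y takes N from p1 back to p1, so every xyⁱz is accepted.
With |Q| = 8, pigeonhole forces a state repeat no later than step 8; the substring read between the first and second visits to that state can be pumped.

a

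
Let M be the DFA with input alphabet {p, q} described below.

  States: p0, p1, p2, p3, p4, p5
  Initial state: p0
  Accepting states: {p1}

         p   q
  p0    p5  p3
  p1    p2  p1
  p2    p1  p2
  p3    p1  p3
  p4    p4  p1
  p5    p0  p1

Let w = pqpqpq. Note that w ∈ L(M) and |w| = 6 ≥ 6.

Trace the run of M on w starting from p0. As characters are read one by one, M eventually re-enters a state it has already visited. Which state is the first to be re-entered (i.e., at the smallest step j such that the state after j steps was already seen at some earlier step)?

Run of M on w = p q p q p q:
  step 0: p0  (start)
  step 1: p5  (read p: p0→p5)
  step 2: p1  (read q: p5→p1)
  step 3: p2  (read p: p1→p2)
  step 4: p2  (read q: p2→p2)   ← first repeat (p2 seen earlier)
  step 5: p1  (read p: p2→p1)
  step 6: p1  (read q: p1→p1)

The earliest repeat is at step j = 4: M is in p2, which it already visited at step i = 3.
Pumping length from the standard proof: p = 6 (the number of states). The repeated state found above gives |xy| = j ≤ 6 and |y| = j − i ≥ 1.

p2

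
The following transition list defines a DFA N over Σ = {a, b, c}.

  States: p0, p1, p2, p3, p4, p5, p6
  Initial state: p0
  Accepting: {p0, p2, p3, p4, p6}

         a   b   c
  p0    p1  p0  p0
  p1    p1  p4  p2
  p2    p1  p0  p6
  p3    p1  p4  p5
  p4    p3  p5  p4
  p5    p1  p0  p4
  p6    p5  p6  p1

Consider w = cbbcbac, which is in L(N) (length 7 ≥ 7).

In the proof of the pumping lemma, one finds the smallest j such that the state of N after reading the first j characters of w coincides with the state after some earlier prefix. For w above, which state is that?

Run of N on w = c b b c b a c:
  step 0: p0  (start)
  step 1: p0  (read c: p0→p0)   ← first repeat (p0 seen earlier)
  step 2: p0  (read b: p0→p0)
  step 3: p0  (read b: p0→p0)
  step 4: p0  (read c: p0→p0)
  step 5: p0  (read b: p0→p0)
  step 6: p1  (read a: p0→p1)
  step 7: p2  (read c: p1→p2)

The earliest repeat is at step j = 1: N is in p0, which it already visited at step i = 0.
With |Q| = 7, pigeonhole forces a state repeat no later than step 7; the substring read between the first and second visits to that state can be pumped.

p0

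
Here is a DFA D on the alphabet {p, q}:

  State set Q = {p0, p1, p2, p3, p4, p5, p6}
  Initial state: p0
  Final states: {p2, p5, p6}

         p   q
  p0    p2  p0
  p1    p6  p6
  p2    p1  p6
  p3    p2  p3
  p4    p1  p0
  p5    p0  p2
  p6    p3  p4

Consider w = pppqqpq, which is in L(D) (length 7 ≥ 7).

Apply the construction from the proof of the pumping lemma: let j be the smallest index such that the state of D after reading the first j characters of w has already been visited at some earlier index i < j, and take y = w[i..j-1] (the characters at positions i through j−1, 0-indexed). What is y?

Run of D on w = p p p q q p q:
  step 0: p0  (start)
  step 1: p2  (read p: p0→p2)
  step 2: p1  (read p: p2→p1)
  step 3: p6  (read p: p1→p6)
  step 4: p4  (read q: p6→p4)
  step 5: p0  (read q: p4→p0)   ← first repeat (p0 seen earlier)
  step 6: p2  (read p: p0→p2)
  step 7: p6  (read q: p2→p6)

So i = 0, j = 5, giving x = w[0:0] = ε, y = w[0:5] = pppqq, z = w[5:7] = pq.
Check: |xy| = 5 ≤ 7 and |y| = 5 ≥ 1. Reading y takes D from p0 back to p0, so every xyⁱz is accepted.

pppqq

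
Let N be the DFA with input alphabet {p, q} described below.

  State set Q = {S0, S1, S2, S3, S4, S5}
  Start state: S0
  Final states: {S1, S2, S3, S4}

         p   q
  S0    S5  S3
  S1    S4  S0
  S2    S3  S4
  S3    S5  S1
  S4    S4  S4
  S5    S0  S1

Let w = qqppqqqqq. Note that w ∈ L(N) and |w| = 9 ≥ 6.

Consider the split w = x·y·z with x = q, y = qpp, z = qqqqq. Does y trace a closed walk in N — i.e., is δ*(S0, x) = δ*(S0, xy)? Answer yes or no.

Run of N on the first 4 characters of w = q q p p:
  step 0: S0  (start)
  step 1: S3  (read q: S0→S3)
  step 2: S1  (read q: S3→S1)
  step 3: S4  (read p: S1→S4)
  step 4: S4  (read p: S4→S4)

After x (step 1): S3. After xy (step 4): S4.
They differ (S3 ≠ S4), so y is not a cycle from the state after x; this split is not the one the pumping-lemma construction produces, and pumping y need not keep the string in L(N).

no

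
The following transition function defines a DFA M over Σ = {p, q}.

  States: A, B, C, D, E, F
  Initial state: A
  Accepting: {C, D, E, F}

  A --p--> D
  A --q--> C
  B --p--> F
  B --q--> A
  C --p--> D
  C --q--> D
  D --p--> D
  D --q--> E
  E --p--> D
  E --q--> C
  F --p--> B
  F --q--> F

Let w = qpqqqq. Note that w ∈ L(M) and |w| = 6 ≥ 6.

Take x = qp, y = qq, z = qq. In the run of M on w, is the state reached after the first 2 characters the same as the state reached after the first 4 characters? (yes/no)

Run of M on the first 4 characters of w = q p q q:
  step 0: A  (start)
  step 1: C  (read q: A→C)
  step 2: D  (read p: C→D)
  step 3: E  (read q: D→E)
  step 4: C  (read q: E→C)

After x (step 2): D. After xy (step 4): C.
They differ (D ≠ C), so y is not a cycle from the state after x; this split is not the one the pumping-lemma construction produces, and pumping y need not keep the string in L(M).

no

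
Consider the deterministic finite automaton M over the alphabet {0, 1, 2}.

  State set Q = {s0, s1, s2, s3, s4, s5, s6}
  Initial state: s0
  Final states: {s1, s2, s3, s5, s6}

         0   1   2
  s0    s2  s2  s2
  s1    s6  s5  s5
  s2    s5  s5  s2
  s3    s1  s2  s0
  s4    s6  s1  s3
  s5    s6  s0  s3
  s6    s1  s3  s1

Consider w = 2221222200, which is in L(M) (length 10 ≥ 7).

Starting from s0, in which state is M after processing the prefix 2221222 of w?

s2

State sequence: s0 -2-> s2 -2-> s2 -2-> s2 -1-> s5 -2-> s3 -2-> s0 -2-> s2

After reading 7 characters, M is in state s2.
(This kind of state-tracing is the core of the pumping-lemma construction: with 7 states, pigeonhole forces a repeat within the first 7 steps.)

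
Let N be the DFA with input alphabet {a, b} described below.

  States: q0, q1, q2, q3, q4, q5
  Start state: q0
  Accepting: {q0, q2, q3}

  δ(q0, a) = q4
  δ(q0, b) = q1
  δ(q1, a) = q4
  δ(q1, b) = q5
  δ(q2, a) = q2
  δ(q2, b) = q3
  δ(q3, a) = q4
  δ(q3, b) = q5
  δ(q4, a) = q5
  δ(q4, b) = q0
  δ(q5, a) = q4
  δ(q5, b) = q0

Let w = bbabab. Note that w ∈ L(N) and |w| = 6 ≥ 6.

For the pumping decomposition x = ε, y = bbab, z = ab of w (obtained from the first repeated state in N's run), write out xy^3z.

bbabbbabbbabab

xy^3z = ε·bbab·bbab·bbab·ab = bbabbbabbbabab.
Reading y = bbab takes N from q0 back to q0, so after x·y·y·y the machine is still in q0, and z then leads to the accepting state q0. Hence bbabbbabbbabab ∈ L(N).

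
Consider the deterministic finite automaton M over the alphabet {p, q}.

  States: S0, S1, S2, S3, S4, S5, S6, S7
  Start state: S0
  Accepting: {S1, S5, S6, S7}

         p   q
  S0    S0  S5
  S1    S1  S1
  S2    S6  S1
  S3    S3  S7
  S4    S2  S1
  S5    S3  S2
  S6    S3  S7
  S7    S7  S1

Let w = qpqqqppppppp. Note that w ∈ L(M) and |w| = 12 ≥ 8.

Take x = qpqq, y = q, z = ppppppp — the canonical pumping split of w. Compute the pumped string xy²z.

qpqqqqppppppp

xy^2z = qpqq·q·q·ppppppp = qpqqqqppppppp.
Reading y = q takes M from S1 back to S1, so after x·y·y the machine is still in S1, and z then leads to the accepting state S1. Hence qpqqqqppppppp ∈ L(M).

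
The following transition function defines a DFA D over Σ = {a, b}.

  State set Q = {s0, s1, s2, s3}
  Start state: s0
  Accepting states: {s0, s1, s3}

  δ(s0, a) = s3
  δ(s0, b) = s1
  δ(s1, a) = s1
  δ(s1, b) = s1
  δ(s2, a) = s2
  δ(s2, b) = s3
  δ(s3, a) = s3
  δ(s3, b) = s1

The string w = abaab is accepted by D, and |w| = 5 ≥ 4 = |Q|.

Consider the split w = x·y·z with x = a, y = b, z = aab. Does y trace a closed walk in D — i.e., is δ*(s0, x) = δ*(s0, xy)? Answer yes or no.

no

State sequence: s0 -a-> s3 -b-> s1

After x (step 1): s3. After xy (step 2): s1.
They differ (s3 ≠ s1), so y is not a cycle from the state after x; this split is not the one the pumping-lemma construction produces, and pumping y need not keep the string in L(D).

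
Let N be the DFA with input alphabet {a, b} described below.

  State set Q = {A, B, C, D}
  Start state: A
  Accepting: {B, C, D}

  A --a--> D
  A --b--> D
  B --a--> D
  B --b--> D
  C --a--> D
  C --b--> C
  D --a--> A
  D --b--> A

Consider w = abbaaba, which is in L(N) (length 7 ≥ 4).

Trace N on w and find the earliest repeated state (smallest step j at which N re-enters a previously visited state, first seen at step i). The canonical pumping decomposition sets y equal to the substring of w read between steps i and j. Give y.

Run of N on w = a b b a a b a:
  step 0: A  (start)
  step 1: D  (read a: A→D)
  step 2: A  (read b: D→A)   ← first repeat (A seen earlier)
  step 3: D  (read b: A→D)
  step 4: A  (read a: D→A)
  step 5: D  (read a: A→D)
  step 6: A  (read b: D→A)
  step 7: D  (read a: A→D)

So i = 0, j = 2, giving x = w[0:0] = ε, y = w[0:2] = ab, z = w[2:7] = baaba.
Check: |xy| = 2 ≤ 4 and |y| = 2 ≥ 1. Reading y takes N from A back to A, so every xyⁱz is accepted.

ab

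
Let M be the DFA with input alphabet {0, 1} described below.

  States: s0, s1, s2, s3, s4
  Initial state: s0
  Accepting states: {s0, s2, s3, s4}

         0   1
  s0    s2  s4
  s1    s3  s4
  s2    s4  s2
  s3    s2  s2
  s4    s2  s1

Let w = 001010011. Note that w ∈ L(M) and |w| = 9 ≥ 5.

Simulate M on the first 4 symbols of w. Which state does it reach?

State sequence: s0 -0-> s2 -0-> s4 -1-> s1 -0-> s3

After reading 4 characters, M is in state s3.

s3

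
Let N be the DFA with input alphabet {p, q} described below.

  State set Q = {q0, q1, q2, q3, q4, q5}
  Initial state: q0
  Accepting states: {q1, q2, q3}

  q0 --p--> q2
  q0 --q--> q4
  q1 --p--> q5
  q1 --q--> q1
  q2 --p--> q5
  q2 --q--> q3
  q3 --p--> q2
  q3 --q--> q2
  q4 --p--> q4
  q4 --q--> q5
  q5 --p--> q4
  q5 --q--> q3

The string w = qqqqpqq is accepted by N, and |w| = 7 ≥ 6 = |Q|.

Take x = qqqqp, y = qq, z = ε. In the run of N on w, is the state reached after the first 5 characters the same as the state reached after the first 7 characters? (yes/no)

Run of N on the first 7 characters of w = q q q q p q q:
  step 0: q0  (start)
  step 1: q4  (read q: q0→q4)
  step 2: q5  (read q: q4→q5)
  step 3: q3  (read q: q5→q3)
  step 4: q2  (read q: q3→q2)
  step 5: q5  (read p: q2→q5)
  step 6: q3  (read q: q5→q3)
  step 7: q2  (read q: q3→q2)

After x (step 5): q5. After xy (step 7): q2.
They differ (q5 ≠ q2), so y is not a cycle from the state after x; this split is not the one the pumping-lemma construction produces, and pumping y need not keep the string in L(N).

no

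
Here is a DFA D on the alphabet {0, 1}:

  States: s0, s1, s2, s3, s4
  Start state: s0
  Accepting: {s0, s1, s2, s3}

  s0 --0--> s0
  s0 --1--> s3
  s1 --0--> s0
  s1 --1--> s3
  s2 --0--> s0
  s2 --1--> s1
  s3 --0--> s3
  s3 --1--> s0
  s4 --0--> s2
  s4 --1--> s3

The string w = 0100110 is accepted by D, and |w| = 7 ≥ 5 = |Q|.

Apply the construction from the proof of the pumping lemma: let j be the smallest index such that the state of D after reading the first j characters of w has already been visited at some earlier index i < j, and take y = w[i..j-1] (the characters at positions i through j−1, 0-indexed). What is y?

State sequence: s0 -0-> s0 -1-> s3 -0-> s3 -0-> s3 -1-> s0 -1-> s3 -0-> s3
First repeat at step 1: s0 was already visited.

So i = 0, j = 1, giving x = w[0:0] = ε, y = w[0:1] = 0, z = w[1:7] = 100110.
Check: |xy| = 1 ≤ 5 and |y| = 1 ≥ 1. Reading y takes D from s0 back to s0, so every xyⁱz is accepted.
Since D has 5 states, any run of length ≥ 5 visits 5+1 states, so by pigeonhole some state repeats within the first 5 steps — that repeat gives the pumpable loop.

0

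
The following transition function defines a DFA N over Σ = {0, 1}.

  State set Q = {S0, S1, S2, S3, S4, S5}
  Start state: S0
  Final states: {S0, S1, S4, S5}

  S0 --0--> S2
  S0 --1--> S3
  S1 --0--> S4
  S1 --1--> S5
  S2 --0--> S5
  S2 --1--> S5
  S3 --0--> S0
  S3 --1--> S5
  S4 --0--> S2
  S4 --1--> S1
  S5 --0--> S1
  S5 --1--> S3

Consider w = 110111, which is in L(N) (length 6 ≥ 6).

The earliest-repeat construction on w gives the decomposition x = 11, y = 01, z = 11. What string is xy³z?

xy^3z = 11·01·01·01·11 = 1101010111.
Reading y = 01 takes N from S5 back to S5, so after x·y·y·y the machine is still in S5, and z then leads to the accepting state S5. Hence 1101010111 ∈ L(N).

1101010111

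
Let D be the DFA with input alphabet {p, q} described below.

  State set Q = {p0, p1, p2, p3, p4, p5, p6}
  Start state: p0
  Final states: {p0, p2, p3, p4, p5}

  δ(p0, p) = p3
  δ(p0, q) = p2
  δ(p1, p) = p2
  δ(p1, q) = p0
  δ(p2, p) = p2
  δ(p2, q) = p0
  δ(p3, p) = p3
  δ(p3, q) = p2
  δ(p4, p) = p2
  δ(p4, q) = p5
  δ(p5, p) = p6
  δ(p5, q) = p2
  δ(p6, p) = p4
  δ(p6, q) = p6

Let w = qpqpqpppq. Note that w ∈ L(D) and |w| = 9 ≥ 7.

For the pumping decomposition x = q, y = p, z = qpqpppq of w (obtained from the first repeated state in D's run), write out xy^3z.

qpppqpqpppq

xy^3z = q·p·p·p·qpqpppq = qpppqpqpppq.
Reading y = p takes D from p2 back to p2, so after x·y·y·y the machine is still in p2, and z then leads to the accepting state p0. Hence qpppqpqpppq ∈ L(D).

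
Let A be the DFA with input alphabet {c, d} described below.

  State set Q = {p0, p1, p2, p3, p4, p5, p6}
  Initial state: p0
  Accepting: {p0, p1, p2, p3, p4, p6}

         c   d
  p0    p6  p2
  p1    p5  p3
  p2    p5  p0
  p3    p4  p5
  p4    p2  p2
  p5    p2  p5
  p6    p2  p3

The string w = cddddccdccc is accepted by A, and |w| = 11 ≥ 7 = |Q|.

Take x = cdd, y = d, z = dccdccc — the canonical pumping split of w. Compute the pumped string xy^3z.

xy^3z = cdd·d·d·d·dccdccc = cddddddccdccc.
Reading y = d takes A from p5 back to p5, so after x·y·y·y the machine is still in p5, and z then leads to the accepting state p2. Hence cddddddccdccc ∈ L(A).

cddddddccdccc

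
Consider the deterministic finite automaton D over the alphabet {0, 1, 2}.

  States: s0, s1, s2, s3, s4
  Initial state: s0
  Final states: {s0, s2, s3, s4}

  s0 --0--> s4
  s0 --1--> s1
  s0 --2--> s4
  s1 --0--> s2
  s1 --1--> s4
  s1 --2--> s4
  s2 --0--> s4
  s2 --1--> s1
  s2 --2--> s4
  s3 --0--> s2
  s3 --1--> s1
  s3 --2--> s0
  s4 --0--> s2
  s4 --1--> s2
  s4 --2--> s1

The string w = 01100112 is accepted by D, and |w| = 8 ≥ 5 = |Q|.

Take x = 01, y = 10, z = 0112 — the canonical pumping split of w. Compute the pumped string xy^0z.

xy⁰z = xz = 01·0112 = 010112.
Reading y = 10 takes D from s2 back to s2, so after x the machine is still in s2, and z then leads to the accepting state s4. Hence 010112 ∈ L(D).

010112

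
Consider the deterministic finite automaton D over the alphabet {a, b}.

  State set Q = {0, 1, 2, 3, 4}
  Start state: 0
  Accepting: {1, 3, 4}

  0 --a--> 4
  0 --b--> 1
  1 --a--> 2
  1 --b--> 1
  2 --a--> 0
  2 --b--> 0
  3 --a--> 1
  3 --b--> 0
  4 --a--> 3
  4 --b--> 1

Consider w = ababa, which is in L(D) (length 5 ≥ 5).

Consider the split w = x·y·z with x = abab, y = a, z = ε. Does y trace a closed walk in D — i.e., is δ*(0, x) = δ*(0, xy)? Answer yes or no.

Run of D on the first 5 characters of w = a b a b a:
  step 0: 0  (start)
  step 1: 4  (read a: 0→4)
  step 2: 1  (read b: 4→1)
  step 3: 2  (read a: 1→2)
  step 4: 0  (read b: 2→0)
  step 5: 4  (read a: 0→4)

After x (step 4): 0. After xy (step 5): 4.
They differ (0 ≠ 4), so y is not a cycle from the state after x; this split is not the one the pumping-lemma construction produces, and pumping y need not keep the string in L(D).

no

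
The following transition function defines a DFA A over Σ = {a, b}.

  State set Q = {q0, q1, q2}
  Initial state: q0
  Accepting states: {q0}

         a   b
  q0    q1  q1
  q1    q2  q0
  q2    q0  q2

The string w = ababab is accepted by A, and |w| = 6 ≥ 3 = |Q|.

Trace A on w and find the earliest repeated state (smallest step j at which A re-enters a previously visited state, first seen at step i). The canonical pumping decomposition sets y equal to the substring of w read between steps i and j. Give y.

State sequence: q0 -a-> q1 -b-> q0 -a-> q1 -b-> q0 -a-> q1 -b-> q0
First repeat at step 2: q0 was already visited.

So i = 0, j = 2, giving x = w[0:0] = ε, y = w[0:2] = ab, z = w[2:6] = abab.
Check: |xy| = 2 ≤ 3 and |y| = 2 ≥ 1. Reading y takes A from q0 back to q0, so every xyⁱz is accepted.

ab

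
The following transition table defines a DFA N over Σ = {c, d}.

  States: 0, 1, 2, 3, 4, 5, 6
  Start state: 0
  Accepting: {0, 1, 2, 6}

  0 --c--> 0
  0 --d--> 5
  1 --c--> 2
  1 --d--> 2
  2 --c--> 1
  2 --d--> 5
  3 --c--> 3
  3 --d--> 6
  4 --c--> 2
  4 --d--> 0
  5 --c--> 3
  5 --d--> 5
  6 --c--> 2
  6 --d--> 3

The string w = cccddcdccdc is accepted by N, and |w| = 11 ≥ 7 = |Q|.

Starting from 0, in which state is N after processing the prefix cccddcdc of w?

2

State sequence: 0 -c-> 0 -c-> 0 -c-> 0 -d-> 5 -d-> 5 -c-> 3 -d-> 6 -c-> 2

After reading 8 characters, N is in state 2.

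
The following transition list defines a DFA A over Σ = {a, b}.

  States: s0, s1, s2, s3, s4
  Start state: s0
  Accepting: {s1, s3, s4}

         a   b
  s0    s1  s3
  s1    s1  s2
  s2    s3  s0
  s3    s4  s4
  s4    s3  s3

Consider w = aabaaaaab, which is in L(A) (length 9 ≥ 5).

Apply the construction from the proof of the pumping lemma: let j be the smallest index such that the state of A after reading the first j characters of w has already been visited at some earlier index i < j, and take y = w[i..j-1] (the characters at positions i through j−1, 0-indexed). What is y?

a

Run of A on w = a a b a a a a a b:
  step 0: s0  (start)
  step 1: s1  (read a: s0→s1)
  step 2: s1  (read a: s1→s1)   ← first repeat (s1 seen earlier)
  step 3: s2  (read b: s1→s2)
  step 4: s3  (read a: s2→s3)
  step 5: s4  (read a: s3→s4)
  step 6: s3  (read a: s4→s3)
  step 7: s4  (read a: s3→s4)
  step 8: s3  (read a: s4→s3)
  step 9: s4  (read b: s3→s4)

So i = 1, j = 2, giving x = w[0:1] = a, y = w[1:2] = a, z = w[2:9] = baaaaab.
Check: |xy| = 2 ≤ 5 and |y| = 1 ≥ 1. Reading y takes A from s1 back to s1, so every xyⁱz is accepted.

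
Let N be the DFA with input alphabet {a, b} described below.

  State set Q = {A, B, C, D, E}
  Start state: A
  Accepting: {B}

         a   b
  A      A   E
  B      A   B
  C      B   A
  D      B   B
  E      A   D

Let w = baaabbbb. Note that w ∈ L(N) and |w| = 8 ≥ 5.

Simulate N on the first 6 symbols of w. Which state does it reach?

State sequence: A -b-> E -a-> A -a-> A -a-> A -b-> E -b-> D

After reading 6 characters, N is in state D.
(This kind of state-tracing is the core of the pumping-lemma construction: with 5 states, pigeonhole forces a repeat within the first 5 steps.)

D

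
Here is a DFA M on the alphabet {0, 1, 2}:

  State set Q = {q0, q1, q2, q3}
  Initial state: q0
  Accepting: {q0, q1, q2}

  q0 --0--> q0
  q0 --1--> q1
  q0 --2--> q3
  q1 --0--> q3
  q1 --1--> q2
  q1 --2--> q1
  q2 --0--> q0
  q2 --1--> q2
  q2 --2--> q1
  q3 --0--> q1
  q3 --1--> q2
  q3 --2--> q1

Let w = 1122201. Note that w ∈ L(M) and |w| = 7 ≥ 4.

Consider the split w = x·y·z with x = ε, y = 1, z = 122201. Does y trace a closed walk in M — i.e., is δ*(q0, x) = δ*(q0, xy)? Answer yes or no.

Run of M on the first 1 characters of w = 1:
  step 0: q0  (start)
  step 1: q1  (read 1: q0→q1)

After x (step 0): q0. After xy (step 1): q1.
They differ (q0 ≠ q1), so y is not a cycle from the state after x; this split is not the one the pumping-lemma construction produces, and pumping y need not keep the string in L(M).

no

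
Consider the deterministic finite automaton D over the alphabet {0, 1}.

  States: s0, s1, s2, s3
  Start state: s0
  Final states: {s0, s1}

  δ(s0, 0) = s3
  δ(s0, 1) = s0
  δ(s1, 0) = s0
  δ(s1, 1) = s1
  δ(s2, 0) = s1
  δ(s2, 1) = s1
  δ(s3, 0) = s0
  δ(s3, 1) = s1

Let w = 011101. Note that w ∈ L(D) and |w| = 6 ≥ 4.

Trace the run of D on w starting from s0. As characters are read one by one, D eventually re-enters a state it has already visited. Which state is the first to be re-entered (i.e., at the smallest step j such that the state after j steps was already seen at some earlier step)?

Run of D on w = 0 1 1 1 0 1:
  step 0: s0  (start)
  step 1: s3  (read 0: s0→s3)
  step 2: s1  (read 1: s3→s1)
  step 3: s1  (read 1: s1→s1)   ← first repeat (s1 seen earlier)
  step 4: s1  (read 1: s1→s1)
  step 5: s0  (read 0: s1→s0)
  step 6: s0  (read 1: s0→s0)

The earliest repeat is at step j = 3: D is in s1, which it already visited at step i = 2.
With |Q| = 4, pigeonhole forces a state repeat no later than step 4; the substring read between the first and second visits to that state can be pumped.

s1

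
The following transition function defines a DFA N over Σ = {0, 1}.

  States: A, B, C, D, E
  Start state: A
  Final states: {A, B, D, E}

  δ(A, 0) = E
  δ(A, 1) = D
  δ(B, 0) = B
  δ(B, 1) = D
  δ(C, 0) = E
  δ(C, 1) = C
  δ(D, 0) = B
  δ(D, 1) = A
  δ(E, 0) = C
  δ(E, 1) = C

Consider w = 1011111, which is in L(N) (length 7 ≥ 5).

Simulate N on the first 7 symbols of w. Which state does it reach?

State sequence: A -1-> D -0-> B -1-> D -1-> A -1-> D -1-> A -1-> D

After reading 7 characters, N is in state D.

D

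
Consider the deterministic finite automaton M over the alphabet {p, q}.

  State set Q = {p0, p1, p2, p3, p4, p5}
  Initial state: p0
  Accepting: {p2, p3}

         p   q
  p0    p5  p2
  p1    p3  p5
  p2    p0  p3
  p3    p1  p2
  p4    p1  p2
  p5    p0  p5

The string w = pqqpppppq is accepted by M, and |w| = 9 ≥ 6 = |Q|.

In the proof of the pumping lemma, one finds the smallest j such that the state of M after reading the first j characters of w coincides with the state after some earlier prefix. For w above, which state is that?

State sequence: p0 -p-> p5 -q-> p5 -q-> p5 -p-> p0 -p-> p5 -p-> p0 -p-> p5 -p-> p0 -q-> p2
First repeat at step 2: p5 was already visited.

The earliest repeat is at step j = 2: M is in p5, which it already visited at step i = 1.
The DFA has 6 states, so the proof of the pumping lemma guarantees a repeated state among the first 6+1 visited; the segment between the two visits is the pumpable y.

p5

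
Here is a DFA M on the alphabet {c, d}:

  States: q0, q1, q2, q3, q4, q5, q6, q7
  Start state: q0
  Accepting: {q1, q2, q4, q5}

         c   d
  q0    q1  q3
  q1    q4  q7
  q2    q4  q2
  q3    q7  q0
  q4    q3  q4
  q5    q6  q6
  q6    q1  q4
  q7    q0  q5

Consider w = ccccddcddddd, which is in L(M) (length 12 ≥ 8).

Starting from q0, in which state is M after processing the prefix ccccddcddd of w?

State sequence: q0 -c-> q1 -c-> q4 -c-> q3 -c-> q7 -d-> q5 -d-> q6 -c-> q1 -d-> q7 -d-> q5 -d-> q6

After reading 10 characters, M is in state q6.

q6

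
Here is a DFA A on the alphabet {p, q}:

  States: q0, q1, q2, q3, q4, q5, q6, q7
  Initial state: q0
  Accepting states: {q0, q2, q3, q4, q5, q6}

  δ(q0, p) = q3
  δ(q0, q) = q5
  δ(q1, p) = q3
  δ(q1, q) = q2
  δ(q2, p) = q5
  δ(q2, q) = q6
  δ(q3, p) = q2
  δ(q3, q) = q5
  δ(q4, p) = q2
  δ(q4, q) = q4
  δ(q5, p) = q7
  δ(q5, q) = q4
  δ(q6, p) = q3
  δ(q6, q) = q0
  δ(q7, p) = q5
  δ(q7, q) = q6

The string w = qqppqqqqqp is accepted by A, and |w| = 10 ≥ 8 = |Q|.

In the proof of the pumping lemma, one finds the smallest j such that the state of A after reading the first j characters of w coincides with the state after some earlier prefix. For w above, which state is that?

Run of A on w = q q p p q q q q q p:
  step 0: q0  (start)
  step 1: q5  (read q: q0→q5)
  step 2: q4  (read q: q5→q4)
  step 3: q2  (read p: q4→q2)
  step 4: q5  (read p: q2→q5)   ← first repeat (q5 seen earlier)
  step 5: q4  (read q: q5→q4)
  step 6: q4  (read q: q4→q4)
  step 7: q4  (read q: q4→q4)
  step 8: q4  (read q: q4→q4)
  step 9: q4  (read q: q4→q4)
  step 10: q2  (read p: q4→q2)

The earliest repeat is at step j = 4: A is in q5, which it already visited at step i = 1.
Since A has 8 states, any run of length ≥ 8 visits 8+1 states, so by pigeonhole some state repeats within the first 8 steps — that repeat gives the pumpable loop.

q5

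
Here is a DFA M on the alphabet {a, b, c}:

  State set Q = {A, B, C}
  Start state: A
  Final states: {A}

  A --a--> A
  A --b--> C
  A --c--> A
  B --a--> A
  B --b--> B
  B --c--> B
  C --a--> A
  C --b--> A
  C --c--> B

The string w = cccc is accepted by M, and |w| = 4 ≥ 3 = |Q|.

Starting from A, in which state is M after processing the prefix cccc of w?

Run of M on the first 4 characters of w = c c c c:
  step 0: A  (start)
  step 1: A  (read c: A→A)
  step 2: A  (read c: A→A)
  step 3: A  (read c: A→A)
  step 4: A  (read c: A→A)

After reading 4 characters, M is in state A.

A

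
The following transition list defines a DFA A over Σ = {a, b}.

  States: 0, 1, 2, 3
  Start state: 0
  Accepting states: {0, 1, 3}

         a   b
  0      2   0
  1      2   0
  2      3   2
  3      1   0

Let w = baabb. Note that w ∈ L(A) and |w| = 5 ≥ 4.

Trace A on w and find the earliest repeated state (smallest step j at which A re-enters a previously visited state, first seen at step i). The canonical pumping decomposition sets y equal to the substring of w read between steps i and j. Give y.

Run of A on w = b a a b b:
  step 0: 0  (start)
  step 1: 0  (read b: 0→0)   ← first repeat (0 seen earlier)
  step 2: 2  (read a: 0→2)
  step 3: 3  (read a: 2→3)
  step 4: 0  (read b: 3→0)
  step 5: 0  (read b: 0→0)

So i = 0, j = 1, giving x = w[0:0] = ε, y = w[0:1] = b, z = w[1:5] = aabb.
Check: |xy| = 1 ≤ 4 and |y| = 1 ≥ 1. Reading y takes A from 0 back to 0, so every xyⁱz is accepted.

b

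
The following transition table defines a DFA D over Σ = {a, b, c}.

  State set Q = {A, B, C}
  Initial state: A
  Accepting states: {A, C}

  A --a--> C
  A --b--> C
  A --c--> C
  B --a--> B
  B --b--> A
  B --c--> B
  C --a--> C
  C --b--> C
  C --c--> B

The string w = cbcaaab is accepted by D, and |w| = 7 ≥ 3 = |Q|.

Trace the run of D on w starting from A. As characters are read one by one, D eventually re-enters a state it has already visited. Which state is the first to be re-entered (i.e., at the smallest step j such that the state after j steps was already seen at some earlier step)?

Run of D on w = c b c a a a b:
  step 0: A  (start)
  step 1: C  (read c: A→C)
  step 2: C  (read b: C→C)   ← first repeat (C seen earlier)
  step 3: B  (read c: C→B)
  step 4: B  (read a: B→B)
  step 5: B  (read a: B→B)
  step 6: B  (read a: B→B)
  step 7: A  (read b: B→A)

The earliest repeat is at step j = 2: D is in C, which it already visited at step i = 1.
The DFA has 3 states, so the proof of the pumping lemma guarantees a repeated state among the first 3+1 visited; the segment between the two visits is the pumpable y.

C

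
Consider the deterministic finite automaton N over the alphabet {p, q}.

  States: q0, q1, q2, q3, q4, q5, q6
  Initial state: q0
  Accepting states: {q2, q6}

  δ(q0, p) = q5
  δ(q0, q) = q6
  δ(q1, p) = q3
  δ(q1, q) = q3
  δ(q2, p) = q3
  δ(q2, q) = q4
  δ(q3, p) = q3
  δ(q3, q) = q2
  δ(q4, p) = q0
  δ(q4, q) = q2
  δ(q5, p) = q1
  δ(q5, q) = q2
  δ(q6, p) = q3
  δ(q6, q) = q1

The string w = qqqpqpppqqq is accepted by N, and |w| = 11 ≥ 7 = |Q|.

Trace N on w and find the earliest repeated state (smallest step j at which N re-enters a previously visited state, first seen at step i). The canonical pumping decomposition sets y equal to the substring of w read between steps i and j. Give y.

p

State sequence: q0 -q-> q6 -q-> q1 -q-> q3 -p-> q3 -q-> q2 -p-> q3 -p-> q3 -p-> q3 -q-> q2 -q-> q4 -q-> q2
First repeat at step 4: q3 was already visited.

So i = 3, j = 4, giving x = w[0:3] = qqq, y = w[3:4] = p, z = w[4:11] = qpppqqq.
Check: |xy| = 4 ≤ 7 and |y| = 1 ≥ 1. Reading y takes N from q3 back to q3, so every xyⁱz is accepted.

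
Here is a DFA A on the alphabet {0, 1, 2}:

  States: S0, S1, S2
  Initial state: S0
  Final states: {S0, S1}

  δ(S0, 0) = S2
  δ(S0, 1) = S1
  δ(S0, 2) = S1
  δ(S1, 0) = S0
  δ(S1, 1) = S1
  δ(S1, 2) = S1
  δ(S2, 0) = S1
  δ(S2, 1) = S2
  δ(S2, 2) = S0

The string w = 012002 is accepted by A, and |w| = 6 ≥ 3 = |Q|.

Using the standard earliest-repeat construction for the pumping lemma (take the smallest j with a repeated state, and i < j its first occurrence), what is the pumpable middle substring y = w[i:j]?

State sequence: S0 -0-> S2 -1-> S2 -2-> S0 -0-> S2 -0-> S1 -2-> S1
First repeat at step 2: S2 was already visited.

So i = 1, j = 2, giving x = w[0:1] = 0, y = w[1:2] = 1, z = w[2:6] = 2002.
Check: |xy| = 2 ≤ 3 and |y| = 1 ≥ 1. Reading y takes A from S2 back to S2, so every xyⁱz is accepted.
Since A has 3 states, any run of length ≥ 3 visits 3+1 states, so by pigeonhole some state repeats within the first 3 steps — that repeat gives the pumpable loop.

1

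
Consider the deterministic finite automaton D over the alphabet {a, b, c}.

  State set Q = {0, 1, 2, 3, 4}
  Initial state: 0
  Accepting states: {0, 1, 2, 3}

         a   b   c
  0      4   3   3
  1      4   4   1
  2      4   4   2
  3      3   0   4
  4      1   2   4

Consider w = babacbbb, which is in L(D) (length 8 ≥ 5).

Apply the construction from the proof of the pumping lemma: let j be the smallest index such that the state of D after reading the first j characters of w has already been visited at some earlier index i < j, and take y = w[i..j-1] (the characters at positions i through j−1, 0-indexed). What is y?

a

State sequence: 0 -b-> 3 -a-> 3 -b-> 0 -a-> 4 -c-> 4 -b-> 2 -b-> 4 -b-> 2
First repeat at step 2: 3 was already visited.

So i = 1, j = 2, giving x = w[0:1] = b, y = w[1:2] = a, z = w[2:8] = bacbbb.
Check: |xy| = 2 ≤ 5 and |y| = 1 ≥ 1. Reading y takes D from 3 back to 3, so every xyⁱz is accepted.
The DFA has 5 states, so the proof of the pumping lemma guarantees a repeated state among the first 5+1 visited; the segment between the two visits is the pumpable y.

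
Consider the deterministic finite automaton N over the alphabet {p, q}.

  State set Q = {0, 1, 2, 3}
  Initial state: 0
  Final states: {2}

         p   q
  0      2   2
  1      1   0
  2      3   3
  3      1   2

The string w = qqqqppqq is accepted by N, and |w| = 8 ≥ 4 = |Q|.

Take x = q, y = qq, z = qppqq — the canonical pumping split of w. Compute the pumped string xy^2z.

qqqqqqppqq

xy^2z = q·qq·qq·qppqq = qqqqqqppqq.
Reading y = qq takes N from 2 back to 2, so after x·y·y the machine is still in 2, and z then leads to the accepting state 2. Hence qqqqqqppqq ∈ L(N).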